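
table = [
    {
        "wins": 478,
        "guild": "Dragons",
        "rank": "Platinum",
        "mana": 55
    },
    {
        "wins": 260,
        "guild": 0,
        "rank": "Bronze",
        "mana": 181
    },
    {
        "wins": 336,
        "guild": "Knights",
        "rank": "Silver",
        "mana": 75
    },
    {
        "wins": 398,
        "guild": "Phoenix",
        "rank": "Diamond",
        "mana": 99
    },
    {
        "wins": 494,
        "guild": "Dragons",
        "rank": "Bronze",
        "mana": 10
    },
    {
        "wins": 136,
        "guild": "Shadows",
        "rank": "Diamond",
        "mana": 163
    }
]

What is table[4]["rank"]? "Bronze"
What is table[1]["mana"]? 181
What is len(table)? 6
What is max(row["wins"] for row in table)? 494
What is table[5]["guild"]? "Shadows"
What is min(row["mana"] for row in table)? 10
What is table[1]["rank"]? "Bronze"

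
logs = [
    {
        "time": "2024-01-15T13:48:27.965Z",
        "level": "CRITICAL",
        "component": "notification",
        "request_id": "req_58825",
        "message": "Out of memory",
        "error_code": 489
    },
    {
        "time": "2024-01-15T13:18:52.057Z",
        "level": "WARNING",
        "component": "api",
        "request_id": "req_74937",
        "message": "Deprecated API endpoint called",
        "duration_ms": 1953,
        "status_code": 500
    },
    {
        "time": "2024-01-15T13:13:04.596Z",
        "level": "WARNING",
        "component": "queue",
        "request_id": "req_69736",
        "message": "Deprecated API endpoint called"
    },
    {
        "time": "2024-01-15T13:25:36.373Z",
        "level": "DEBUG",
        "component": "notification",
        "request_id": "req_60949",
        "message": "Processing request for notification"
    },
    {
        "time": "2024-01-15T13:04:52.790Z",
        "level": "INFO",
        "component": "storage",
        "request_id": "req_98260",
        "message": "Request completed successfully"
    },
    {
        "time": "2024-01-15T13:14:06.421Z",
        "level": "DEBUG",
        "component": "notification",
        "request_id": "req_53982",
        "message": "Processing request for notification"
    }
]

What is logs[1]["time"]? "2024-01-15T13:18:52.057Z"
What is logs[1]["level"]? "WARNING"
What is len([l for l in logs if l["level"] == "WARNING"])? 2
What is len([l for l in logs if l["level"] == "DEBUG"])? 2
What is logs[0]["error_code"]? 489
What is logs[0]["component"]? "notification"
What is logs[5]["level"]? "DEBUG"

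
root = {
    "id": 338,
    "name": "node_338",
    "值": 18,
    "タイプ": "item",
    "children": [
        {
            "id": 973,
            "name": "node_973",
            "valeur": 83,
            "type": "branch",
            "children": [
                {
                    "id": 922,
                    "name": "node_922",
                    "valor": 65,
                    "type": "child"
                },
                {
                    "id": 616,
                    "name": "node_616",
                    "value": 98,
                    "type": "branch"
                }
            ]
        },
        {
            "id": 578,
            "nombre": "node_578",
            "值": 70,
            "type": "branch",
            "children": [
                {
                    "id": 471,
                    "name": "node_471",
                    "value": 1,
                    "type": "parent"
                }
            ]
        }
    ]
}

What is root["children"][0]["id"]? 973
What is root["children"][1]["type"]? "branch"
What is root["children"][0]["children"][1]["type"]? "branch"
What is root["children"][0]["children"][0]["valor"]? 65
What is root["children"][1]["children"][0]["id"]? 471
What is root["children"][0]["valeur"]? 83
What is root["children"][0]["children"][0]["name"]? "node_922"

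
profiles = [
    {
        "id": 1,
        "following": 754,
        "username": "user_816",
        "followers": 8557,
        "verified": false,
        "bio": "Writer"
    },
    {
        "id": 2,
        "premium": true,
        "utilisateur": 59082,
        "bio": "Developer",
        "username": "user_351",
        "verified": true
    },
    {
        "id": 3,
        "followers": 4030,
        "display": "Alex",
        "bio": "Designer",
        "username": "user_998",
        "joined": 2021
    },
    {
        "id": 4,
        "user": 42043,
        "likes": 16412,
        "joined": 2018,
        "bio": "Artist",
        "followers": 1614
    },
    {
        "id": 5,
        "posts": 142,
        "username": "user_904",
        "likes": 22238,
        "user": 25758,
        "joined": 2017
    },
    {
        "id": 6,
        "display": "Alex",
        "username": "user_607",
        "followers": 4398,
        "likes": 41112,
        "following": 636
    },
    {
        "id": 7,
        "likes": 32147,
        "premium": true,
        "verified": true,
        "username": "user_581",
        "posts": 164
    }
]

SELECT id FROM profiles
[1, 2, 3, 4, 5, 6, 7]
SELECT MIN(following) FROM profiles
636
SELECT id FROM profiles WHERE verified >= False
[1, 2, 7]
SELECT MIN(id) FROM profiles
1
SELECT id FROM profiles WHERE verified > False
[2, 7]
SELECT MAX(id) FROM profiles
7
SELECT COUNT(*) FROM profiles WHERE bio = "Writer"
1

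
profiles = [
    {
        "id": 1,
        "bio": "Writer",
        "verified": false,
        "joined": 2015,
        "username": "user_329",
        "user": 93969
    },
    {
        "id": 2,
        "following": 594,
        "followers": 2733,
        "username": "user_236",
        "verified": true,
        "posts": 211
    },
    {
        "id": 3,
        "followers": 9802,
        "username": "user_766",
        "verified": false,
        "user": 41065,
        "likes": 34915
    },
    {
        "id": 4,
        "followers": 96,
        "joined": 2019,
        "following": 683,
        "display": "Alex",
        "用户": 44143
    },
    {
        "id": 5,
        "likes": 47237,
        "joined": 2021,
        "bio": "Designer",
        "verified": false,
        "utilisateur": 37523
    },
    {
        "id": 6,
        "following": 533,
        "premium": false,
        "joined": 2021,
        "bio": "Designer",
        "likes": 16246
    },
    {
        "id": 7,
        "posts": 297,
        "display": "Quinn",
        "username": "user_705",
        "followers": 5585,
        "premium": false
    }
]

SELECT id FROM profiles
[1, 2, 3, 4, 5, 6, 7]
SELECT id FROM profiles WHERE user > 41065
[1]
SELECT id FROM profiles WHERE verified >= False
[1, 2, 3, 5]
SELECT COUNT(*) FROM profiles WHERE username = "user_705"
1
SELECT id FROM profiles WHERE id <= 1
[1]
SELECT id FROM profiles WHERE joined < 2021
[1, 4]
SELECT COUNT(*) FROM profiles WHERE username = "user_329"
1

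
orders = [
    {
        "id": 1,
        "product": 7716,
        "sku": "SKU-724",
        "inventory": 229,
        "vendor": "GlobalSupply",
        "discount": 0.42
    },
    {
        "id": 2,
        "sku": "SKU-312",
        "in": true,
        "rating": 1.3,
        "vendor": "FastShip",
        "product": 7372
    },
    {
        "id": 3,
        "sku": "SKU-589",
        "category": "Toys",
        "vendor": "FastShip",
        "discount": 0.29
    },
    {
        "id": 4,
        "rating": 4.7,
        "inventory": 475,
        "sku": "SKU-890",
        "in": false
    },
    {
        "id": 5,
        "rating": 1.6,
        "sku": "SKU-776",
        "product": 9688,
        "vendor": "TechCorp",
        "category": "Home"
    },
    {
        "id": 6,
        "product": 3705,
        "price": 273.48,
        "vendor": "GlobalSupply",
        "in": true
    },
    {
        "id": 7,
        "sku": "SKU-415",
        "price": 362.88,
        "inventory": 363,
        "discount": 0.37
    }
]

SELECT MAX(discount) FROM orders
0.42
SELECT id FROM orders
[1, 2, 3, 4, 5, 6, 7]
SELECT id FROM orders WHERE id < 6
[1, 2, 3, 4, 5]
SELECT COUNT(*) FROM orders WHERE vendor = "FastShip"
2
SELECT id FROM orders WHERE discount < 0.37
[3]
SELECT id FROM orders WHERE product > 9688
[]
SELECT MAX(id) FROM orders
7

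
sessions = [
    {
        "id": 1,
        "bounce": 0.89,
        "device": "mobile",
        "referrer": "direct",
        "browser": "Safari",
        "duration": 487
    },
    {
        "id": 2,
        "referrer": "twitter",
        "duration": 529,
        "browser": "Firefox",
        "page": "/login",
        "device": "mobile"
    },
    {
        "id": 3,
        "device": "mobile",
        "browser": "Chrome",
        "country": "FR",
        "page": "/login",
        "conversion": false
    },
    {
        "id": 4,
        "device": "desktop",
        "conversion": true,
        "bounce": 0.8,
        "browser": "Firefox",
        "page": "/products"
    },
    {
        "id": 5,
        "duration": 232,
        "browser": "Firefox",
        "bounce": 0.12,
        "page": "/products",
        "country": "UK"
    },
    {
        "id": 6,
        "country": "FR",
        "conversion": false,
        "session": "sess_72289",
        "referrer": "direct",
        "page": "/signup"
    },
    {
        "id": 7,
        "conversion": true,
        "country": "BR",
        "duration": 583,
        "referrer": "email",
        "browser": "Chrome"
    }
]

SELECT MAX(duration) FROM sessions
583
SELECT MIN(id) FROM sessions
1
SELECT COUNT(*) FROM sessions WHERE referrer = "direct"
2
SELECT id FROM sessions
[1, 2, 3, 4, 5, 6, 7]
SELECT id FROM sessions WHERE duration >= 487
[1, 2, 7]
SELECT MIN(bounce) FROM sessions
0.12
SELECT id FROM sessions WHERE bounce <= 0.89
[1, 4, 5]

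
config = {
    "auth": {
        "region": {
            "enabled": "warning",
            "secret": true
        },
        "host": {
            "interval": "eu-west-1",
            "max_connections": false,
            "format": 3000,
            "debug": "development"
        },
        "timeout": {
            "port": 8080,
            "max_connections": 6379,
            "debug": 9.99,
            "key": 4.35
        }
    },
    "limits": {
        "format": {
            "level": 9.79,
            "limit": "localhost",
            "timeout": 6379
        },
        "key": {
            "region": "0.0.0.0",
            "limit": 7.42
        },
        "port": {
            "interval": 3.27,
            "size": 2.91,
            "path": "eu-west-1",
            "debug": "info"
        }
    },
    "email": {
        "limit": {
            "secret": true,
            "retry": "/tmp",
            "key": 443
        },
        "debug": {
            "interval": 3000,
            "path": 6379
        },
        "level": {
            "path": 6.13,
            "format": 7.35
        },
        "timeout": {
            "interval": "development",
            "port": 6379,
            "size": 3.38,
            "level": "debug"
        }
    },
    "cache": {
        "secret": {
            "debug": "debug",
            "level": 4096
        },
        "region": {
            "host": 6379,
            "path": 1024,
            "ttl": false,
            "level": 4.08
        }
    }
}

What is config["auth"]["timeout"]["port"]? 8080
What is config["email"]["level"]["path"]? 6.13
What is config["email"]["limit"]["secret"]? True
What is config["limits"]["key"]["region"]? "0.0.0.0"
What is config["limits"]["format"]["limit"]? "localhost"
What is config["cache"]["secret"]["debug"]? "debug"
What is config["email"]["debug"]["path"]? 6379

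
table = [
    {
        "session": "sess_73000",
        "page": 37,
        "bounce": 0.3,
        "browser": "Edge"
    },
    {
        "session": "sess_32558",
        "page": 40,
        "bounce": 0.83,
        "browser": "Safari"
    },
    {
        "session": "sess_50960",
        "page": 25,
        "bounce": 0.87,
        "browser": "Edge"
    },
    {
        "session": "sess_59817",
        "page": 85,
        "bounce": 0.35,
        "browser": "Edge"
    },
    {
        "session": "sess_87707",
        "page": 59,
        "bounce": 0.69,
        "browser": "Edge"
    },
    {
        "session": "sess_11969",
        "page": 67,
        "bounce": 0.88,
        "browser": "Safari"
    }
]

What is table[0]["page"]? 37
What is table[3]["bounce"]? 0.35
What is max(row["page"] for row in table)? 85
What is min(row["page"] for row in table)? 25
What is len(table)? 6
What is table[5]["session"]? "sess_11969"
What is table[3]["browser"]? "Edge"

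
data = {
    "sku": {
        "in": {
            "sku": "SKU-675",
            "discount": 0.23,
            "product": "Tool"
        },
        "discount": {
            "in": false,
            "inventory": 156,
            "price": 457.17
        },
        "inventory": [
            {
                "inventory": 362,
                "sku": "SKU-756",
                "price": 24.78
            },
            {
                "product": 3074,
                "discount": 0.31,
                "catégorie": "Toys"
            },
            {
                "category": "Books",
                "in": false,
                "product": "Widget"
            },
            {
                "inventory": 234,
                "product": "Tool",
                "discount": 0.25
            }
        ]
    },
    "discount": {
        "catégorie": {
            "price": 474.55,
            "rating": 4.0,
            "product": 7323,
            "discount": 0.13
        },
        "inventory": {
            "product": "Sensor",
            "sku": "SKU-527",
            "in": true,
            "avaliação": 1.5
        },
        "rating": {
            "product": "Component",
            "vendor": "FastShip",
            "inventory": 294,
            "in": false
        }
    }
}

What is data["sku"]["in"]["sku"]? "SKU-675"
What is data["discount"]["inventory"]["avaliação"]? 1.5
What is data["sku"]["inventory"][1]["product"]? 3074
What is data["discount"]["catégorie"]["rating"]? 4.0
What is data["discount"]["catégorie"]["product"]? 7323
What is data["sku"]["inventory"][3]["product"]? "Tool"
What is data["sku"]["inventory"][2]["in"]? False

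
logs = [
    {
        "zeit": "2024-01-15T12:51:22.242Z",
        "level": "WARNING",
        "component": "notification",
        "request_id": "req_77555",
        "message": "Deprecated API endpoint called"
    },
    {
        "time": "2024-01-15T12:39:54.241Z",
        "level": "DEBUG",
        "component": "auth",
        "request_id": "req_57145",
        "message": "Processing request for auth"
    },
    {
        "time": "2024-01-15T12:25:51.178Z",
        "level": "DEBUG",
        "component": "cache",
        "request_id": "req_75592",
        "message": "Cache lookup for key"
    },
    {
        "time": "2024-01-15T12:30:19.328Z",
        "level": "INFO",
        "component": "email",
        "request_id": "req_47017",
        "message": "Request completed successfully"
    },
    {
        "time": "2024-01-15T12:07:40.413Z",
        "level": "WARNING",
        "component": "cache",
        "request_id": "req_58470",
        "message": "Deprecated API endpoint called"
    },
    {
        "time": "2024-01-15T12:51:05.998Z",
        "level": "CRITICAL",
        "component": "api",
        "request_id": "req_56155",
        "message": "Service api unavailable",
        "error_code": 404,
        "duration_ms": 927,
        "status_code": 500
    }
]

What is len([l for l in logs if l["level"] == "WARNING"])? 2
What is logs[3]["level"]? "INFO"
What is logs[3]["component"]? "email"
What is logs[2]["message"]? "Cache lookup for key"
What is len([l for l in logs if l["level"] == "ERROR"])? 0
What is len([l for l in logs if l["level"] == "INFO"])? 1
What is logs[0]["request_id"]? "req_77555"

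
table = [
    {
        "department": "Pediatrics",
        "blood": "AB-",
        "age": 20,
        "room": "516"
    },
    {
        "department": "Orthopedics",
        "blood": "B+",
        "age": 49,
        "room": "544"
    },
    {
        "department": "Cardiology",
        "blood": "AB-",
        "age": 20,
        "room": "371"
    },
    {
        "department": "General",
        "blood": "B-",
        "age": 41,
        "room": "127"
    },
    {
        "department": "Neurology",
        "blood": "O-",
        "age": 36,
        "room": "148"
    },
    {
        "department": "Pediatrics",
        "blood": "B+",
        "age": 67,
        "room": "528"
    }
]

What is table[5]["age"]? 67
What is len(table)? 6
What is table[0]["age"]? 20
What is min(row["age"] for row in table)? 20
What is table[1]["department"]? "Orthopedics"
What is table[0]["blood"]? "AB-"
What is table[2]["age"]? 20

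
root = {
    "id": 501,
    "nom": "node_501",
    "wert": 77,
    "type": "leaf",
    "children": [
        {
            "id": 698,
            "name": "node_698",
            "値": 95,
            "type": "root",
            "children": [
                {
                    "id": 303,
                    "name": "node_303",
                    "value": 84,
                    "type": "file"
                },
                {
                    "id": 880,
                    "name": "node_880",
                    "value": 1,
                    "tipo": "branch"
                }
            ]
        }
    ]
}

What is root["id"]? 501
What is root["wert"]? 77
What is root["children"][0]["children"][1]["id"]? 880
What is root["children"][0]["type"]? "root"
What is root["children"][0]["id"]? 698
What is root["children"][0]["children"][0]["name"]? "node_303"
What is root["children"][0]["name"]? "node_698"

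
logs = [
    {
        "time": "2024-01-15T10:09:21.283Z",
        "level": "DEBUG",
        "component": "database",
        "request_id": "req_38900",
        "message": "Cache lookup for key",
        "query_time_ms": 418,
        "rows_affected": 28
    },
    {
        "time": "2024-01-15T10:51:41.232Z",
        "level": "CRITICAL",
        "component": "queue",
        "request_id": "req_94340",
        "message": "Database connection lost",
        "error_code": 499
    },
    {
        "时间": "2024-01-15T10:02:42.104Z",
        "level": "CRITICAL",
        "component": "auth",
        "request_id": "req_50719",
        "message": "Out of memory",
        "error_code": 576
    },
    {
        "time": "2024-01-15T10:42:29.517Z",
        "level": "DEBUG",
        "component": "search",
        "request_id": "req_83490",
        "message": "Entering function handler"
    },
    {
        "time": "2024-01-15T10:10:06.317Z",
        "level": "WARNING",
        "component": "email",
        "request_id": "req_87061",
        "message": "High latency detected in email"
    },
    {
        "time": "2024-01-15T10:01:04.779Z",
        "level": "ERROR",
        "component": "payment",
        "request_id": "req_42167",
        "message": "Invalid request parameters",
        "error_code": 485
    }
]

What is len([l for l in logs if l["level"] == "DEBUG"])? 2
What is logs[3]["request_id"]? "req_83490"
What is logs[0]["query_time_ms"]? 418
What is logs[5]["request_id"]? "req_42167"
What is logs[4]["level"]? "WARNING"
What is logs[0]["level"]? "DEBUG"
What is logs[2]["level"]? "CRITICAL"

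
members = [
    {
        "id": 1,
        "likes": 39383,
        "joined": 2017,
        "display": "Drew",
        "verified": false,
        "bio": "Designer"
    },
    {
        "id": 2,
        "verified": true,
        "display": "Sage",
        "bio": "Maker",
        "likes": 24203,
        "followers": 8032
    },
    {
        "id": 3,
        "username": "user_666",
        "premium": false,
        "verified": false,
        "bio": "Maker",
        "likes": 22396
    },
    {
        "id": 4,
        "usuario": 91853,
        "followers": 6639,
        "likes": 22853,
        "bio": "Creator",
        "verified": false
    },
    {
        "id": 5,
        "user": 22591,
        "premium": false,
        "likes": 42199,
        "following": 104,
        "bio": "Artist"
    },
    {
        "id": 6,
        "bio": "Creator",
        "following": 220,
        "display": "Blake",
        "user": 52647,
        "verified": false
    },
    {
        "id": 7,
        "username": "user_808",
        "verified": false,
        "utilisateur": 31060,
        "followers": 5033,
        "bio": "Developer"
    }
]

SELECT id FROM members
[1, 2, 3, 4, 5, 6, 7]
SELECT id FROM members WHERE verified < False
[]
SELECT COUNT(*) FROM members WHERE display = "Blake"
1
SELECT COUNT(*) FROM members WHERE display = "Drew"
1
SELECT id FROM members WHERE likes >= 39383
[1, 5]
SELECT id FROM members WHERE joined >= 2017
[1]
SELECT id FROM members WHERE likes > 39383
[5]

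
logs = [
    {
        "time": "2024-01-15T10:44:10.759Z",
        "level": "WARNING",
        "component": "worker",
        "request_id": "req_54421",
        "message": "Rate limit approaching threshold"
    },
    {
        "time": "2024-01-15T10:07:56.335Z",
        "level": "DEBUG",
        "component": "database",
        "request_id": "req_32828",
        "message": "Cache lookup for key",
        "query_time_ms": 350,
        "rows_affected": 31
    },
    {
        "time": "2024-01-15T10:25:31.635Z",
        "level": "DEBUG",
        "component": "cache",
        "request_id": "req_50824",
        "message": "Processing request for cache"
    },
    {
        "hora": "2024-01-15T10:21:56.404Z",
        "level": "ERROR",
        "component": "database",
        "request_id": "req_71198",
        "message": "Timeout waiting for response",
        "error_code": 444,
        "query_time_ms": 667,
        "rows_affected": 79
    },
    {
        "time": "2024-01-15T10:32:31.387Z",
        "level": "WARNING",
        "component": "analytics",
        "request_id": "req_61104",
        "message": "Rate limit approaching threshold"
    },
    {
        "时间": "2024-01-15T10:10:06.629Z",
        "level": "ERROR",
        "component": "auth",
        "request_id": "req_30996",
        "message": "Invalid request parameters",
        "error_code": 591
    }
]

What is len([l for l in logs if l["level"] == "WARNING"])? 2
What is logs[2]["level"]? "DEBUG"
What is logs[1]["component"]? "database"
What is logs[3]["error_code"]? 444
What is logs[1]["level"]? "DEBUG"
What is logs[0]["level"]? "WARNING"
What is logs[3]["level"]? "ERROR"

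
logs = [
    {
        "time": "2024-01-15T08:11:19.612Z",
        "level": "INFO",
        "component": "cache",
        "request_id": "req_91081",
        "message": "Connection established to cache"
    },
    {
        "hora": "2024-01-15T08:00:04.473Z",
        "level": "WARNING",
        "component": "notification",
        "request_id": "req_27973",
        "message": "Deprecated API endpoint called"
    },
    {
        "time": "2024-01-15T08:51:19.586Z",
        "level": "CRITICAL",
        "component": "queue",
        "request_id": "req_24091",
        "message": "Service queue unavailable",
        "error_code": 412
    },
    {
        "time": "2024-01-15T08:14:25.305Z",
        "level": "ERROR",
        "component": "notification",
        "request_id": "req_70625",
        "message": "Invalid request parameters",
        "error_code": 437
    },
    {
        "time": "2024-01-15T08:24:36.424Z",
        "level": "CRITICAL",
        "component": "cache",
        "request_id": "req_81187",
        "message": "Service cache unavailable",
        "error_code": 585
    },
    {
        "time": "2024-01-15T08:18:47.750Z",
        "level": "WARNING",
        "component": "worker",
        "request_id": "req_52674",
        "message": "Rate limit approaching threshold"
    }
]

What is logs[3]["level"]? "ERROR"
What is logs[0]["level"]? "INFO"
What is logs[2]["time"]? "2024-01-15T08:51:19.586Z"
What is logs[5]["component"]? "worker"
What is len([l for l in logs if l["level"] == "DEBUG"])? 0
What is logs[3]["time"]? "2024-01-15T08:14:25.305Z"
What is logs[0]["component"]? "cache"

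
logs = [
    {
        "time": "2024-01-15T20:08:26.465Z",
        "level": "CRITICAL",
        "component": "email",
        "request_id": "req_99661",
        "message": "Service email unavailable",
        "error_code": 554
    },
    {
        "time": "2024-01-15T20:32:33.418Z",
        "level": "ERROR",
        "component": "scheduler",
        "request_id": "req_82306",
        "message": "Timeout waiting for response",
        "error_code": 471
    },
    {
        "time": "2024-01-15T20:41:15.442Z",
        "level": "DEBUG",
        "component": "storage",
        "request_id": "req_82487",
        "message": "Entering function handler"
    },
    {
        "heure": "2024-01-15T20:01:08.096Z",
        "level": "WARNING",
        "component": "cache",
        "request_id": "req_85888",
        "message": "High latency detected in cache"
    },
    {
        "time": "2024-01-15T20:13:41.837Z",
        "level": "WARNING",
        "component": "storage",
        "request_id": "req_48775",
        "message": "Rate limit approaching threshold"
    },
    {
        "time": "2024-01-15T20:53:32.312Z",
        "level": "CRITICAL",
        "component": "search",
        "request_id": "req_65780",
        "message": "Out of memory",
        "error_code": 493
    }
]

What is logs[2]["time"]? "2024-01-15T20:41:15.442Z"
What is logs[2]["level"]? "DEBUG"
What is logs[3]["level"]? "WARNING"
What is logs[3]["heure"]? "2024-01-15T20:01:08.096Z"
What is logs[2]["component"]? "storage"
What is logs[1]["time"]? "2024-01-15T20:32:33.418Z"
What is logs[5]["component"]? "search"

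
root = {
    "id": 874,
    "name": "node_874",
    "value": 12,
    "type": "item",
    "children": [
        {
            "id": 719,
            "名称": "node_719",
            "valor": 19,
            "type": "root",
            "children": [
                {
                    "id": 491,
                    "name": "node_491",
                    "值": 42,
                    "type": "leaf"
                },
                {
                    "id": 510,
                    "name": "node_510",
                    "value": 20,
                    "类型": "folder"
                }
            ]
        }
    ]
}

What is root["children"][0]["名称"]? "node_719"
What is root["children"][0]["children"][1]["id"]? 510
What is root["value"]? 12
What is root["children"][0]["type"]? "root"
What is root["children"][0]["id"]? 719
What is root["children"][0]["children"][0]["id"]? 491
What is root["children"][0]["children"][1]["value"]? 20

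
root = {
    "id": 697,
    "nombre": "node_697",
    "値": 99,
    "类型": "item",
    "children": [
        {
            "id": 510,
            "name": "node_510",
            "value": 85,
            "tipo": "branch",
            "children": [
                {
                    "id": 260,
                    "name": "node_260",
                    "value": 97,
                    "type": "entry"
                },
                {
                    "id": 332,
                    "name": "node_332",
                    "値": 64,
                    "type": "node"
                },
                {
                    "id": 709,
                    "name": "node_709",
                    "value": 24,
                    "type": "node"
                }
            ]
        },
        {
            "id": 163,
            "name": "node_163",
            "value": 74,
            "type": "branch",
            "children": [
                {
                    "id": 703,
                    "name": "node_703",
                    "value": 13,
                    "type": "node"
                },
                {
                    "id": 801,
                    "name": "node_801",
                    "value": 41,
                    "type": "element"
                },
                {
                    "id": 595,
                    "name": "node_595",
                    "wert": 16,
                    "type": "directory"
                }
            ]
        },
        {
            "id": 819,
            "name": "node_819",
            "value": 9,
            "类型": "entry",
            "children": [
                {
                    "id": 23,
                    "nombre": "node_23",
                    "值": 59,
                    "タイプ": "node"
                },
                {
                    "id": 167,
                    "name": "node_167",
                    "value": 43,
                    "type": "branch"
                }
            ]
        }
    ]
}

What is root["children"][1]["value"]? 74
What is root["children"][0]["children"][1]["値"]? 64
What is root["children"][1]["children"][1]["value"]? 41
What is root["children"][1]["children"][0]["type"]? "node"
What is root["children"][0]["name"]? "node_510"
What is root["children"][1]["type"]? "branch"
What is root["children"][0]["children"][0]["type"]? "entry"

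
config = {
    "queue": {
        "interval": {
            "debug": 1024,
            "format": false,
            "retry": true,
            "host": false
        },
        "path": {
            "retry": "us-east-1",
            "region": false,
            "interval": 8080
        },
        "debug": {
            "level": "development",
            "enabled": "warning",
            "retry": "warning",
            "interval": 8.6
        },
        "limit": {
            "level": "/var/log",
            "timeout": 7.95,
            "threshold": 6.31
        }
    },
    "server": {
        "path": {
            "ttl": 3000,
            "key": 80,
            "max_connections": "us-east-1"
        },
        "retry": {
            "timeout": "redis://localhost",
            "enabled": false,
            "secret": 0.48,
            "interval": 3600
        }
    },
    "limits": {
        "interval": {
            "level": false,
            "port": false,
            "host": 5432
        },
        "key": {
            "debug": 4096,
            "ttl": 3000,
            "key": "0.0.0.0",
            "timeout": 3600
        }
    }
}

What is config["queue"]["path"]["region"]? False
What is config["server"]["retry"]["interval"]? 3600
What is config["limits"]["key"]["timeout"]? 3600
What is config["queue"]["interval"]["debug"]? 1024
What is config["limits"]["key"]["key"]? "0.0.0.0"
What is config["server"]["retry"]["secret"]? 0.48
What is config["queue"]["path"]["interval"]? 8080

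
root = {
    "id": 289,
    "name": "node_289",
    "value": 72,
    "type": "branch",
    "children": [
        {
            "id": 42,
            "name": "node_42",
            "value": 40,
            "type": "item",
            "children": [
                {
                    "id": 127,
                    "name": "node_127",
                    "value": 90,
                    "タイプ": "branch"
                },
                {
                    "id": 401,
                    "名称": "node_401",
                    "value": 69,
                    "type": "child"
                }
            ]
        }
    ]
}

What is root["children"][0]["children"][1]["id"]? 401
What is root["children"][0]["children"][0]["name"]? "node_127"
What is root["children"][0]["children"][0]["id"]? 127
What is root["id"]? 289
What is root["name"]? "node_289"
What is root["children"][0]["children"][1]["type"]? "child"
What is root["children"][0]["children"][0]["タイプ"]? "branch"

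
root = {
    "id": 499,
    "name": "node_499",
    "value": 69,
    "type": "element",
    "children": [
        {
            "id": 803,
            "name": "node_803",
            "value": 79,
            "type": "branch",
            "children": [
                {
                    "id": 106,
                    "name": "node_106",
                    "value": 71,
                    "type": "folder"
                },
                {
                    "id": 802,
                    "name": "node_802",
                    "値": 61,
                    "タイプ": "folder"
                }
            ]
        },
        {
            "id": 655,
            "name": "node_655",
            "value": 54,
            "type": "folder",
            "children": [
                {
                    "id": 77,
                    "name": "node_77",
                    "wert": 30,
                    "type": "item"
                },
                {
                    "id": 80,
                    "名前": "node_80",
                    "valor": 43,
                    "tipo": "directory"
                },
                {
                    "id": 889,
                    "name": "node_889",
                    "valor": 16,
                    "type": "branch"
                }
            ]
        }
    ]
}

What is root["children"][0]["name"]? "node_803"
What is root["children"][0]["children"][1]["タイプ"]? "folder"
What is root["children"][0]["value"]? 79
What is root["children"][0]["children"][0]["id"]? 106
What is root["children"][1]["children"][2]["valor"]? 16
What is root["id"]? 499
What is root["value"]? 69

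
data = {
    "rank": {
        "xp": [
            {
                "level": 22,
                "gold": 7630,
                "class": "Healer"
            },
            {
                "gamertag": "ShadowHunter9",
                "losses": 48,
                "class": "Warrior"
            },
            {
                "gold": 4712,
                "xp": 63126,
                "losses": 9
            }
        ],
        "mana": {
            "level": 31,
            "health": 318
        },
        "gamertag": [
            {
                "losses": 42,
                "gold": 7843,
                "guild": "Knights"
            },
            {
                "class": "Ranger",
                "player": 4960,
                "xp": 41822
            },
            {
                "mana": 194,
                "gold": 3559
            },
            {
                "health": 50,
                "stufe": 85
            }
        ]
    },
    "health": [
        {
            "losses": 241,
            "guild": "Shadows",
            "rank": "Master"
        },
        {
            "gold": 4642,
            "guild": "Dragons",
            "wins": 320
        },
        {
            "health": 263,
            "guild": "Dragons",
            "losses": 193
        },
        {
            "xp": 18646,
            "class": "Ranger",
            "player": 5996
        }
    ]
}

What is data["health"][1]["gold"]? 4642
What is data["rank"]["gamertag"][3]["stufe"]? 85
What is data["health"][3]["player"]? 5996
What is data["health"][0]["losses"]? 241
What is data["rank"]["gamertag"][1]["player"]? 4960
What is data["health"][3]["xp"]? 18646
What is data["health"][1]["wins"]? 320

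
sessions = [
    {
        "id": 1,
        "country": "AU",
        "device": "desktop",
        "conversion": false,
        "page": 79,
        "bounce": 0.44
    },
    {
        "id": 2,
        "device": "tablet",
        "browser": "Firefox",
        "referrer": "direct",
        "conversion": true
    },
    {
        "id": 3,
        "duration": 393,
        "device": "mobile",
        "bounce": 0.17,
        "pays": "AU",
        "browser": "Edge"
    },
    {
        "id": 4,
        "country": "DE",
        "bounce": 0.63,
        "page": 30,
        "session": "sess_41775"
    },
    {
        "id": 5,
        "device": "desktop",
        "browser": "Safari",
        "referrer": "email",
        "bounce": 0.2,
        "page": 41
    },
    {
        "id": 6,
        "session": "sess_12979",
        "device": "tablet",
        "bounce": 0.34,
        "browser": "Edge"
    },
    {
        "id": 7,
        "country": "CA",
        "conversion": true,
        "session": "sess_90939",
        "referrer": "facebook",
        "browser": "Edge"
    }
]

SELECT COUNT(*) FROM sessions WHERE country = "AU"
1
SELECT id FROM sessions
[1, 2, 3, 4, 5, 6, 7]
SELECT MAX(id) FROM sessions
7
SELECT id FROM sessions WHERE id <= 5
[1, 2, 3, 4, 5]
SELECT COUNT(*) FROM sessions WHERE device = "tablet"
2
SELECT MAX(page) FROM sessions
79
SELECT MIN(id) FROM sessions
1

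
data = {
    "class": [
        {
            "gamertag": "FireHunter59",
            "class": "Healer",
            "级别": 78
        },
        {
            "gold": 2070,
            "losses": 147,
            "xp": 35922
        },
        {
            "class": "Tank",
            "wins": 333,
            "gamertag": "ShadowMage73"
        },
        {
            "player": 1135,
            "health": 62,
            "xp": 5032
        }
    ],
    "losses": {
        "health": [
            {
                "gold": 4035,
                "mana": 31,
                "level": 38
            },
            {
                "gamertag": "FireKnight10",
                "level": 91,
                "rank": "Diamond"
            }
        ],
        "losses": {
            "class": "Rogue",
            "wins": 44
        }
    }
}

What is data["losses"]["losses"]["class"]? "Rogue"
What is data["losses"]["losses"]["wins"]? 44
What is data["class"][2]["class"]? "Tank"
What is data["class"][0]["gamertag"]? "FireHunter59"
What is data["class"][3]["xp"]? 5032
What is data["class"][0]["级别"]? 78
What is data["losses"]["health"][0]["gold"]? 4035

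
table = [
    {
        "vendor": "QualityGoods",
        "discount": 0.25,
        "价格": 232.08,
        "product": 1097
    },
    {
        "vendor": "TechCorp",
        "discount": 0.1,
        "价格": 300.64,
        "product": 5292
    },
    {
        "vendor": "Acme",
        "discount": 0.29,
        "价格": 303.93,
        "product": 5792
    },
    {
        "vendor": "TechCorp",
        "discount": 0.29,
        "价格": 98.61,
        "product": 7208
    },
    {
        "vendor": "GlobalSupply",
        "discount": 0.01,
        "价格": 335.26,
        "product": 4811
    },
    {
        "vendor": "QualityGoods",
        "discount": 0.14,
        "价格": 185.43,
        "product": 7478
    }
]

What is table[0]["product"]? 1097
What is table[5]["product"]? 7478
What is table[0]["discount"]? 0.25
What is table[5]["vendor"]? "QualityGoods"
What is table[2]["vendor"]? "Acme"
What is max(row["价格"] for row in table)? 335.26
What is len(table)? 6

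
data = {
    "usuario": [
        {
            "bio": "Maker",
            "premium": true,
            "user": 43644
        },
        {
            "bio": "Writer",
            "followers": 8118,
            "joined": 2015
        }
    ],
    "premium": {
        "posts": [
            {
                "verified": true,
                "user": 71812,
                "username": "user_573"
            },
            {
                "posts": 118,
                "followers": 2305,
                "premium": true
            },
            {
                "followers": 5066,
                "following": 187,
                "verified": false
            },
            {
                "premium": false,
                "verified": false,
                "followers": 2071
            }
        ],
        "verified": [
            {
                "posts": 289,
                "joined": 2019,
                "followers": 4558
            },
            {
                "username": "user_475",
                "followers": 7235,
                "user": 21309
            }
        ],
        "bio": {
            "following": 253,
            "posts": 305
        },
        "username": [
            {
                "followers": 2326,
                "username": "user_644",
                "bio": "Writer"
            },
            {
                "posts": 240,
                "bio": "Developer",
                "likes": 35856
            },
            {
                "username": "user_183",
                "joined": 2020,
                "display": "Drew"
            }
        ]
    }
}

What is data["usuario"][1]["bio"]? "Writer"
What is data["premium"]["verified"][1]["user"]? 21309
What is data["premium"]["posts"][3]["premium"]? False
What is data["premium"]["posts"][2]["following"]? 187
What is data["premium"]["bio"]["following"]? 253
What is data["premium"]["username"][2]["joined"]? 2020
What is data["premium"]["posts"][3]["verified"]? False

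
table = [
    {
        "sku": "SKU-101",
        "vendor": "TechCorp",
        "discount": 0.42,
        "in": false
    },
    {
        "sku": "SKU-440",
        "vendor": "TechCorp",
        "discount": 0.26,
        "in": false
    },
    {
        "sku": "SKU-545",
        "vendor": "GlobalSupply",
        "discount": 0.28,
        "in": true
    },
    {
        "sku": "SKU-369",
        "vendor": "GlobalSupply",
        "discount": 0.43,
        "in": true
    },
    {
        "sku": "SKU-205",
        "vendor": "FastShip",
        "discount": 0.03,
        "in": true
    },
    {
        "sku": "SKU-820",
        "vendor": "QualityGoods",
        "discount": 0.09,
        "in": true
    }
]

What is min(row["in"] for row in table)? False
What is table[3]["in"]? True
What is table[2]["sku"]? "SKU-545"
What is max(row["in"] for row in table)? True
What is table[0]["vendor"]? "TechCorp"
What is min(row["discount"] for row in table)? 0.03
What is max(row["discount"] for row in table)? 0.43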